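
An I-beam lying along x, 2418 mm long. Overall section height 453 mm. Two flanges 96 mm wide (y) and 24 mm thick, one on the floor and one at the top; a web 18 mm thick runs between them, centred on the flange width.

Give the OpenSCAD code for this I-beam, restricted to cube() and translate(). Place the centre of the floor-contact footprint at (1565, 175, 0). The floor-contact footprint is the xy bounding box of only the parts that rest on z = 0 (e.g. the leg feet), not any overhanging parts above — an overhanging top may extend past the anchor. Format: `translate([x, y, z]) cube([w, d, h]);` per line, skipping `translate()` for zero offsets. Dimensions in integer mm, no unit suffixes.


translate([356, 127, 0]) cube([2418, 96, 24]);
translate([356, 166, 24]) cube([2418, 18, 405]);
translate([356, 127, 429]) cube([2418, 96, 24]);


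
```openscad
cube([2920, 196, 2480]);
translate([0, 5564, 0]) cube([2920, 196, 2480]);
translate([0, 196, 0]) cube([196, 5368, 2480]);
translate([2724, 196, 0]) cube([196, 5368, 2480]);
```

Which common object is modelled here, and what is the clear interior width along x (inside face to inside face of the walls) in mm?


A house (or room) frame. The interior width is 2528 mm.

Four 2480 mm walls enclosing a rectangle with no floor or roof — a room or house frame. Outside width is 2920 mm and wall thickness is 196 mm, so the interior width is 2920 − 2 × 196 = 2528 mm.


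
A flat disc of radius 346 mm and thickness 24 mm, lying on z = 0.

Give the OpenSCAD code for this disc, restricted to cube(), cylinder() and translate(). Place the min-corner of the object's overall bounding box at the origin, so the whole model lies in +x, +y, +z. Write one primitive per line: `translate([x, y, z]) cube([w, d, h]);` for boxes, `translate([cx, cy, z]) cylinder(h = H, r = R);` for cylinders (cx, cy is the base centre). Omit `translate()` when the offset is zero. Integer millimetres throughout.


translate([346, 346, 0]) cylinder(h = 24, r = 346);


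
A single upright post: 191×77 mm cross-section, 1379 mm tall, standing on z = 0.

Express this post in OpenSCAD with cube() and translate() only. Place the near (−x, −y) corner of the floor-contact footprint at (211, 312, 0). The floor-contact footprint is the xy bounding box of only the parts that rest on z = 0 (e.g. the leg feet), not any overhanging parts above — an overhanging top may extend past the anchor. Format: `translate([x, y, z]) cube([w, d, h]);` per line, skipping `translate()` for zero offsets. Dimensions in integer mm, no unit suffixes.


translate([211, 312, 0]) cube([191, 77, 1379]);


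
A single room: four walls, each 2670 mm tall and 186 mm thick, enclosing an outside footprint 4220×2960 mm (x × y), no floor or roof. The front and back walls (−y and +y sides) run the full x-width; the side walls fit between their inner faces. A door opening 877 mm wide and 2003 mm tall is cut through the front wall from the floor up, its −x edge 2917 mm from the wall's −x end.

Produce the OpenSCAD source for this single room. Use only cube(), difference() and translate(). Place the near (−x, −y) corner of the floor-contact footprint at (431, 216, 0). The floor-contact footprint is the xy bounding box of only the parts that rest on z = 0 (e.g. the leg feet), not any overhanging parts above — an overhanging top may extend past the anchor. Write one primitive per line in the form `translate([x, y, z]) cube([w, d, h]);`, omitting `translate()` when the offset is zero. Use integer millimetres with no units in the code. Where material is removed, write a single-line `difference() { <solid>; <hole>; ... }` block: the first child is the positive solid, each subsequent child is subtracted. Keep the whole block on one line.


difference() { translate([431, 216, 0]) cube([4220, 186, 2670]); translate([3348, 216, 0]) cube([877, 186, 2003]); }
translate([431, 2990, 0]) cube([4220, 186, 2670]);
translate([431, 402, 0]) cube([186, 2588, 2670]);
translate([4465, 402, 0]) cube([186, 2588, 2670]);


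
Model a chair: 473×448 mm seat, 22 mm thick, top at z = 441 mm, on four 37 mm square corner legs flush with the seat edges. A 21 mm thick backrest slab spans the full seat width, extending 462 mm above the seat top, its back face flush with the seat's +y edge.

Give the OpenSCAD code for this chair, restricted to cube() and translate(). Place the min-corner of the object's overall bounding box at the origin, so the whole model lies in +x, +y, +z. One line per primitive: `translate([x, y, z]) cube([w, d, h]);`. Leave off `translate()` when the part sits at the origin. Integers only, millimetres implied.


translate([0, 0, 419]) cube([473, 448, 22]);
cube([37, 37, 419]);
translate([436, 0, 0]) cube([37, 37, 419]);
translate([0, 411, 0]) cube([37, 37, 419]);
translate([436, 411, 0]) cube([37, 37, 419]);
translate([0, 427, 441]) cube([473, 21, 462]);


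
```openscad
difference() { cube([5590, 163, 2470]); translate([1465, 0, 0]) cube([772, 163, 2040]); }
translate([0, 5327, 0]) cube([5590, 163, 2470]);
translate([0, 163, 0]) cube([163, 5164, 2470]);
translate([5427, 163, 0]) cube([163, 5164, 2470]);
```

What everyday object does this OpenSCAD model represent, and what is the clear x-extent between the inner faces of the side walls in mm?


A single room. The interior width is 5264 mm.

Four walls enclosing a rectangle with a door in the front wall — a room. Outside width 5590 minus two 163 mm walls gives 5264 mm.


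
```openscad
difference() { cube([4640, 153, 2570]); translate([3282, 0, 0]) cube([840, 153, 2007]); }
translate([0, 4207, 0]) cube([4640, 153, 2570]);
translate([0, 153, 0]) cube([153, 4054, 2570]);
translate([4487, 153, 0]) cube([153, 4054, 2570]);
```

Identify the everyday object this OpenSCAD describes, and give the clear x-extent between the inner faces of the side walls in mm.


A single room. The interior width is 4334 mm.

Four walls enclosing a rectangle with a door in the front wall — a room. Outside width 4640 minus two 153 mm walls gives 4334 mm.


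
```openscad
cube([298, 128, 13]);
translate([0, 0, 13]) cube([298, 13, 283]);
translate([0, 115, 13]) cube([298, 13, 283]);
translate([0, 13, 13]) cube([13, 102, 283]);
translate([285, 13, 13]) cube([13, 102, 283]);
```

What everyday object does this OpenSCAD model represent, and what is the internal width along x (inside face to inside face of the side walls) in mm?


An open box. The internal width is 272 mm.

A 298×128 base slab with four walls standing on it — an open box. The base is 298 mm wide and the walls are 13 mm thick, so the internal width is 298 − 2 × 13 = 272 mm.


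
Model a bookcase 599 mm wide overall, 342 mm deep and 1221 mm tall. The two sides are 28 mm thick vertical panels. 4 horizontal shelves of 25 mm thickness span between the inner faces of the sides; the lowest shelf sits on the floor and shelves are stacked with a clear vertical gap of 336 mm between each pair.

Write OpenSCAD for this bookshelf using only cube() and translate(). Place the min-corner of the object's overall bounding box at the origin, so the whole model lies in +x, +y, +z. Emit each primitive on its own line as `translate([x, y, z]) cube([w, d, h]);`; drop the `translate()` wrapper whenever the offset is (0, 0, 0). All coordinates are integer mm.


cube([28, 342, 1221]);
translate([571, 0, 0]) cube([28, 342, 1221]);
translate([28, 0, 0]) cube([543, 342, 25]);
translate([28, 0, 361]) cube([543, 342, 25]);
translate([28, 0, 722]) cube([543, 342, 25]);
translate([28, 0, 1083]) cube([543, 342, 25]);


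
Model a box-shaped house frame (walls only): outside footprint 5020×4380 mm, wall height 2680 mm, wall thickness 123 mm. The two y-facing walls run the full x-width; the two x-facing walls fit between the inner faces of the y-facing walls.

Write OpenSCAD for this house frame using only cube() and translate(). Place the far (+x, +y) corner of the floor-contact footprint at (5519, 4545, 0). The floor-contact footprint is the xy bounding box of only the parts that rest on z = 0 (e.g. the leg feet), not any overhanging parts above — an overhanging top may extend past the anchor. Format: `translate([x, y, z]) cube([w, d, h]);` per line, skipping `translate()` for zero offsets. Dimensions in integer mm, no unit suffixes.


translate([499, 165, 0]) cube([5020, 123, 2680]);
translate([499, 4422, 0]) cube([5020, 123, 2680]);
translate([499, 288, 0]) cube([123, 4134, 2680]);
translate([5396, 288, 0]) cube([123, 4134, 2680]);


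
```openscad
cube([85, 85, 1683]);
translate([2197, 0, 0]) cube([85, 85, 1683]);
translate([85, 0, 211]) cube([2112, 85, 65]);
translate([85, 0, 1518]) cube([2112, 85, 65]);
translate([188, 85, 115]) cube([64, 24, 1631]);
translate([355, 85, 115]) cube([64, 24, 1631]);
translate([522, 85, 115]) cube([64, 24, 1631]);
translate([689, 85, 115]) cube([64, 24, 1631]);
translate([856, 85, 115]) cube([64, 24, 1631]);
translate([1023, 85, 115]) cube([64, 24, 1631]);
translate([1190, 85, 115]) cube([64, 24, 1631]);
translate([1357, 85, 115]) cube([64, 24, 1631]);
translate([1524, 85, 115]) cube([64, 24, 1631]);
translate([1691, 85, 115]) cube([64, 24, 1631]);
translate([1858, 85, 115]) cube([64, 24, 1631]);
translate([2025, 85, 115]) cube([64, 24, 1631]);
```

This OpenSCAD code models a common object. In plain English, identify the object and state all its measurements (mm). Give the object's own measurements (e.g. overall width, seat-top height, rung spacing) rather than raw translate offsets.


A fence section. Two 85×85 mm posts, 1683 mm tall, stand on the floor with a clear span of 2112 mm between their inner faces. Two horizontal rails of 85×65 mm section span the gap between the posts with their undersides at z = 211 mm and z = 1518 mm, flush with the posts' −y face. 12 pickets, each 64 mm wide, 24 mm thick and 1631 mm tall, are fixed to the +y face of the rails with their bottoms at z = 115 mm, spaced across the span with a 103 mm gap after the −x post and between neighbouring pickets, with 108 mm left before the +x post.


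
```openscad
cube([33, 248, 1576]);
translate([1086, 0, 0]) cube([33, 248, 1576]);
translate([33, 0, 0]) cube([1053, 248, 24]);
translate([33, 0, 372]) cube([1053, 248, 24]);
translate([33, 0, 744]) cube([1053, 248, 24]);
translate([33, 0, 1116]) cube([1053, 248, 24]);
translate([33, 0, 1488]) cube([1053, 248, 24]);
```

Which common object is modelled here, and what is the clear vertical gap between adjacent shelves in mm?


A bookshelf. The clear shelf gap is 348 mm.

Two tall side panels with 5 horizontal boards between them — a bookshelf. The first two shelf undersides are at z = 0 and z = 372; with shelf thickness 24, the clear gap is 372 − 0 − 24 = 348 mm.


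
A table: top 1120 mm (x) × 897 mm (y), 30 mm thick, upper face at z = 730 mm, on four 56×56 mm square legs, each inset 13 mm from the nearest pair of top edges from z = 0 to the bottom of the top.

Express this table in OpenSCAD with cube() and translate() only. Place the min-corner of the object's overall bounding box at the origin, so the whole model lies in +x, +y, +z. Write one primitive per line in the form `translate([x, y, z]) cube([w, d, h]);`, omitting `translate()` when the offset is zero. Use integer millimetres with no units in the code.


translate([0, 0, 700]) cube([1120, 897, 30]);
translate([13, 13, 0]) cube([56, 56, 700]);
translate([1051, 13, 0]) cube([56, 56, 700]);
translate([13, 828, 0]) cube([56, 56, 700]);
translate([1051, 828, 0]) cube([56, 56, 700]);


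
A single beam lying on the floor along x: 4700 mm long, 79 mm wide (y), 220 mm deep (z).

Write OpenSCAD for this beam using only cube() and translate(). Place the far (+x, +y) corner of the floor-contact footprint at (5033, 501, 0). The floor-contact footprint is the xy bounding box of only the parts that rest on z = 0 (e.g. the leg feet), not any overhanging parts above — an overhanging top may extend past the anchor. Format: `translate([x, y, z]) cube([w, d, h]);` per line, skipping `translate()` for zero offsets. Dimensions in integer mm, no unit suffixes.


translate([333, 422, 0]) cube([4700, 79, 220]);


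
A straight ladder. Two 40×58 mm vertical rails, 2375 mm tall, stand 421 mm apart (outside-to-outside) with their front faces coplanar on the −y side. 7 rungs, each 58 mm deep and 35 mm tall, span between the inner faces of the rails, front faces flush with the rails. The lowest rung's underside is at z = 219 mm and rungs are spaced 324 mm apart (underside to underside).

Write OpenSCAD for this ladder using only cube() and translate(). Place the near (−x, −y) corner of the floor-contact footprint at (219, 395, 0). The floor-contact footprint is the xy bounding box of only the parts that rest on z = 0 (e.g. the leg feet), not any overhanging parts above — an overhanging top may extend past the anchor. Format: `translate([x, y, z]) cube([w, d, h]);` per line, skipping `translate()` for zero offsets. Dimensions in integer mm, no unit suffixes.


translate([219, 395, 0]) cube([40, 58, 2375]);
translate([600, 395, 0]) cube([40, 58, 2375]);
translate([259, 395, 219]) cube([341, 58, 35]);
translate([259, 395, 543]) cube([341, 58, 35]);
translate([259, 395, 867]) cube([341, 58, 35]);
translate([259, 395, 1191]) cube([341, 58, 35]);
translate([259, 395, 1515]) cube([341, 58, 35]);
translate([259, 395, 1839]) cube([341, 58, 35]);
translate([259, 395, 2163]) cube([341, 58, 35]);


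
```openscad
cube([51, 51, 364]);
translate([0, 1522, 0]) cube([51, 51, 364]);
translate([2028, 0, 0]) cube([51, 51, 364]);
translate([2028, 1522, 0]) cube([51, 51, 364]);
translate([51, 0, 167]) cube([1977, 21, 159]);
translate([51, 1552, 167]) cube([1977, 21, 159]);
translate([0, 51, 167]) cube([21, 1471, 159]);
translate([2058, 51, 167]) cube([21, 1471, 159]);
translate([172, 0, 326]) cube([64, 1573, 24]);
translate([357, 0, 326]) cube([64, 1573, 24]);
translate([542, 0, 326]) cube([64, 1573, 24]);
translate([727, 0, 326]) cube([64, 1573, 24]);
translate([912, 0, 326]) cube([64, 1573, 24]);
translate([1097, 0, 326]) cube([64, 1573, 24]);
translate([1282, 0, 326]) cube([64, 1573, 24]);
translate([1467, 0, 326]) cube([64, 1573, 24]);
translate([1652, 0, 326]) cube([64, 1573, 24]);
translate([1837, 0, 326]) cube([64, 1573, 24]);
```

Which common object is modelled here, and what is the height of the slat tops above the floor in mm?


A bed frame. The slat-top height is 350 mm.

Four posts, four rails, and a row of slats — a bed frame. Slats sit on the rails at z = 167 + 159 = 326; with slat thickness 24, the top is 350 mm.


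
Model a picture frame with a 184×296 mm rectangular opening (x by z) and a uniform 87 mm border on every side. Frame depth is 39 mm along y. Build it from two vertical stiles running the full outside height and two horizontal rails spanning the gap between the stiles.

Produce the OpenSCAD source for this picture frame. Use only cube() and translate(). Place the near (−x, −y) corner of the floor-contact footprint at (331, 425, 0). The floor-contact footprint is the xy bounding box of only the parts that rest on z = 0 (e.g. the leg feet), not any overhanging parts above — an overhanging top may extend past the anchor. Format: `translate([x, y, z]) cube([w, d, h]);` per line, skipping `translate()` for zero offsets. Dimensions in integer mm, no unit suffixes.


translate([331, 425, 0]) cube([87, 39, 470]);
translate([602, 425, 0]) cube([87, 39, 470]);
translate([418, 425, 0]) cube([184, 39, 87]);
translate([418, 425, 383]) cube([184, 39, 87]);


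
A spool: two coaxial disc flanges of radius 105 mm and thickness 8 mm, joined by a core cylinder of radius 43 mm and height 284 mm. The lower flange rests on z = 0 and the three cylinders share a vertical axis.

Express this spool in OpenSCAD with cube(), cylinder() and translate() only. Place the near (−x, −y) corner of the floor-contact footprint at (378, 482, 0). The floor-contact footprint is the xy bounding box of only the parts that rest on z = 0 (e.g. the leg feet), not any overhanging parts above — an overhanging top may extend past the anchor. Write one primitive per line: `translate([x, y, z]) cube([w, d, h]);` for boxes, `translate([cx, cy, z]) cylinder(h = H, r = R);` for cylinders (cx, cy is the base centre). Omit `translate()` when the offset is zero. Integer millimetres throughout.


translate([483, 587, 0]) cylinder(h = 8, r = 105);
translate([483, 587, 8]) cylinder(h = 284, r = 43);
translate([483, 587, 292]) cylinder(h = 8, r = 105);


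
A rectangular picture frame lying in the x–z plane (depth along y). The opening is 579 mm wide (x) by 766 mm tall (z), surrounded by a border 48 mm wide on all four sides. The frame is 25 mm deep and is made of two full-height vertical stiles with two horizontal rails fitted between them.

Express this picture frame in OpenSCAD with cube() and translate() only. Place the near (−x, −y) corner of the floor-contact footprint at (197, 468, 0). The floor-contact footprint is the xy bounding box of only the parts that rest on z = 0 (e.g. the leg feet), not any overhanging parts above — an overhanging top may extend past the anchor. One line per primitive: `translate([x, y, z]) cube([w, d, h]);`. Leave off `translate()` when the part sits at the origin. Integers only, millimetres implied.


translate([197, 468, 0]) cube([48, 25, 862]);
translate([824, 468, 0]) cube([48, 25, 862]);
translate([245, 468, 0]) cube([579, 25, 48]);
translate([245, 468, 814]) cube([579, 25, 48]);


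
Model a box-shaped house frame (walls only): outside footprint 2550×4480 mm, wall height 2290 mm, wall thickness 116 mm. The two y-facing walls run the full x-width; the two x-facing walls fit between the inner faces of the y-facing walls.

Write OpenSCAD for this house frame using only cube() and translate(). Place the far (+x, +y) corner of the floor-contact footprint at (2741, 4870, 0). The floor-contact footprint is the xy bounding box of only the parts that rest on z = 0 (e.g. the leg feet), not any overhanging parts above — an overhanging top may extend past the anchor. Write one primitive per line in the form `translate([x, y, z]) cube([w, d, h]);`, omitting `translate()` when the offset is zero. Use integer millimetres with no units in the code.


translate([191, 390, 0]) cube([2550, 116, 2290]);
translate([191, 4754, 0]) cube([2550, 116, 2290]);
translate([191, 506, 0]) cube([116, 4248, 2290]);
translate([2625, 506, 0]) cube([116, 4248, 2290]);


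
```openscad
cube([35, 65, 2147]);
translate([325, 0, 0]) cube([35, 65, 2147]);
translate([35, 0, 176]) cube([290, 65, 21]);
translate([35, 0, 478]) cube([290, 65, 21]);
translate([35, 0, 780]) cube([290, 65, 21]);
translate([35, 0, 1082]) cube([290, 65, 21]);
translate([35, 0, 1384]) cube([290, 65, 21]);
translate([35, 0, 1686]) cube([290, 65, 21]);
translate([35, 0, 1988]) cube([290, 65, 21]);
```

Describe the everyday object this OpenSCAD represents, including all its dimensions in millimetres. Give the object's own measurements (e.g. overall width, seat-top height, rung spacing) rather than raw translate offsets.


A straight ladder. Two 35×65 mm vertical rails, 2147 mm tall, stand 360 mm apart (outside-to-outside) with their front faces coplanar on the −y side. 7 rungs, each 65 mm deep and 21 mm tall, span between the inner faces of the rails, front faces flush with the rails. The lowest rung's underside is at z = 176 mm and rungs are spaced 302 mm apart (underside to underside).


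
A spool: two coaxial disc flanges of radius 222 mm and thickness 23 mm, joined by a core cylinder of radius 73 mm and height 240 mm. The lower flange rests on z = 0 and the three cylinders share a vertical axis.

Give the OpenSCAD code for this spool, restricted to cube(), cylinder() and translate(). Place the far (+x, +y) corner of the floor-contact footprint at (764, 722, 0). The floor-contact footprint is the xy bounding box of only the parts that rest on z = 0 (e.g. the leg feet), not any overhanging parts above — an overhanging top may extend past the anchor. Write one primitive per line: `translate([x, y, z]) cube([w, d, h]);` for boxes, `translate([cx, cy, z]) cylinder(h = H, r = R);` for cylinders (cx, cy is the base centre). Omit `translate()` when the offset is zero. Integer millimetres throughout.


translate([542, 500, 0]) cylinder(h = 23, r = 222);
translate([542, 500, 23]) cylinder(h = 240, r = 73);
translate([542, 500, 263]) cylinder(h = 23, r = 222);


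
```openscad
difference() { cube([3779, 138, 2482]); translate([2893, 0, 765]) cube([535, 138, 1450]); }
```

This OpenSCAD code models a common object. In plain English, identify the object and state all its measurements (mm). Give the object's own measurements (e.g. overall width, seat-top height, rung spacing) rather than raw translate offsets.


A wall 3779 mm long (x), 138 mm thick (y), 2482 mm tall, with a rectangular window opening cut through it. The opening is 535 mm wide and 1450 mm tall; its sill is at z = 765 mm and its near (−x) edge is 2893 mm from the wall's −x end. The opening passes through the full wall thickness.


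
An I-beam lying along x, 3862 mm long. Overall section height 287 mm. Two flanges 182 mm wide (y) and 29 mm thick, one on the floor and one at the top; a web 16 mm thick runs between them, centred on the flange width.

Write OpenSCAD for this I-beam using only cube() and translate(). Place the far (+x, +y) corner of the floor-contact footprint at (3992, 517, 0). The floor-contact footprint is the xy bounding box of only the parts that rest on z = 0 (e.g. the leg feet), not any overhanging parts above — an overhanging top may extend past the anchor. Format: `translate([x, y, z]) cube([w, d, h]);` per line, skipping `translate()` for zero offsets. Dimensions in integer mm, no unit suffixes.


translate([130, 335, 0]) cube([3862, 182, 29]);
translate([130, 418, 29]) cube([3862, 16, 229]);
translate([130, 335, 258]) cube([3862, 182, 29]);


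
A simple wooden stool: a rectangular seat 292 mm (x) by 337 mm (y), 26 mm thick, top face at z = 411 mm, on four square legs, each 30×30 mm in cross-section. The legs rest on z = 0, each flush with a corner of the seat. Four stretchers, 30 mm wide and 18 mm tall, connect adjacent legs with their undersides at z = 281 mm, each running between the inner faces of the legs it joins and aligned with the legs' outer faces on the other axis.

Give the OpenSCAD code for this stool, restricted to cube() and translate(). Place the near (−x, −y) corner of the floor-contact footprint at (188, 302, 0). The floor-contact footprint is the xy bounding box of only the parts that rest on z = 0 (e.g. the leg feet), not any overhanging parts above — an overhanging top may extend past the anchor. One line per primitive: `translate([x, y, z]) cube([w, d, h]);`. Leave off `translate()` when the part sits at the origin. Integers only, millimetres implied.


// leg_h = 411 - 26 = 385
// stretcher span = 292 - 2*30 = 232
translate([188, 302, 385]) cube([292, 337, 26]);
translate([188, 302, 0]) cube([30, 30, 385]);
translate([450, 302, 0]) cube([30, 30, 385]);
translate([188, 609, 0]) cube([30, 30, 385]);
translate([450, 609, 0]) cube([30, 30, 385]);
translate([218, 302, 281]) cube([232, 30, 18]);
translate([218, 609, 281]) cube([232, 30, 18]);
translate([188, 332, 281]) cube([30, 277, 18]);
translate([450, 332, 281]) cube([30, 277, 18]);


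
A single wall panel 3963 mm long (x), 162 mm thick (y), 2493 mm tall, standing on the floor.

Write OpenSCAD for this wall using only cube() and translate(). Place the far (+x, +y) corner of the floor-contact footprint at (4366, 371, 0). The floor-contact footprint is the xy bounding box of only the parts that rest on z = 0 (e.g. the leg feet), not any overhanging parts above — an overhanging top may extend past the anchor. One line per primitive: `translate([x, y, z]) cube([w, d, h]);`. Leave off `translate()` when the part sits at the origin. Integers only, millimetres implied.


translate([403, 209, 0]) cube([3963, 162, 2493]);


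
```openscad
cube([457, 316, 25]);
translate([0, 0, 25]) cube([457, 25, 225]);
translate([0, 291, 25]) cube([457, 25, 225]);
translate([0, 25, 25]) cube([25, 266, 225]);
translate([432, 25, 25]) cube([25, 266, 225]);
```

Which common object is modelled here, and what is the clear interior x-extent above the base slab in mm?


An open box. The internal width is 407 mm.

A 457×316 base slab with four walls standing on it — an open box. The base is 457 mm wide and the walls are 25 mm thick, so the internal width is 457 − 2 × 25 = 407 mm.


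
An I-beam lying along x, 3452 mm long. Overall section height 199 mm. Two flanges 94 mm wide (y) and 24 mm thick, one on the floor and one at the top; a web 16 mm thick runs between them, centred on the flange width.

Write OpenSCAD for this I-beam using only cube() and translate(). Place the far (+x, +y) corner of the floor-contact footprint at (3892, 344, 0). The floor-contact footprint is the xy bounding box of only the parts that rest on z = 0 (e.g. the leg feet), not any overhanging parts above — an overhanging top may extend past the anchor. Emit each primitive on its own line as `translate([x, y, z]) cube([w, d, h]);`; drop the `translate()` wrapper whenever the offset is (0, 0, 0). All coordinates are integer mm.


translate([440, 250, 0]) cube([3452, 94, 24]);
translate([440, 289, 24]) cube([3452, 16, 151]);
translate([440, 250, 175]) cube([3452, 94, 24]);


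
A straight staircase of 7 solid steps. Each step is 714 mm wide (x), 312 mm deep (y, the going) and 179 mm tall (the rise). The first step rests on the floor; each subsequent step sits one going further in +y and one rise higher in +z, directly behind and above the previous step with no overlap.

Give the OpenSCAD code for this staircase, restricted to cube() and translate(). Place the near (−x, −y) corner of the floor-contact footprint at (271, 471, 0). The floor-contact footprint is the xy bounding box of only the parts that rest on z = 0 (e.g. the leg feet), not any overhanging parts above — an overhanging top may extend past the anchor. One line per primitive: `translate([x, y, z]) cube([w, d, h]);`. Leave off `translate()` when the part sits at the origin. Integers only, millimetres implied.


translate([271, 471, 0]) cube([714, 312, 179]);
translate([271, 783, 179]) cube([714, 312, 179]);
translate([271, 1095, 358]) cube([714, 312, 179]);
translate([271, 1407, 537]) cube([714, 312, 179]);
translate([271, 1719, 716]) cube([714, 312, 179]);
translate([271, 2031, 895]) cube([714, 312, 179]);
translate([271, 2343, 1074]) cube([714, 312, 179]);


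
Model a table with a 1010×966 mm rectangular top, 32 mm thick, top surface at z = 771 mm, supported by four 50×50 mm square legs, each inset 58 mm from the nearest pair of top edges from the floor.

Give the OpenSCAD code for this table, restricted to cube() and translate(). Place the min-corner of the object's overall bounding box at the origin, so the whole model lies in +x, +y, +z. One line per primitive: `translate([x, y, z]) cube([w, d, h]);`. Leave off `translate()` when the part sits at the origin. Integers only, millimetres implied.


translate([0, 0, 739]) cube([1010, 966, 32]);
translate([58, 58, 0]) cube([50, 50, 739]);
translate([902, 58, 0]) cube([50, 50, 739]);
translate([58, 858, 0]) cube([50, 50, 739]);
translate([902, 858, 0]) cube([50, 50, 739]);


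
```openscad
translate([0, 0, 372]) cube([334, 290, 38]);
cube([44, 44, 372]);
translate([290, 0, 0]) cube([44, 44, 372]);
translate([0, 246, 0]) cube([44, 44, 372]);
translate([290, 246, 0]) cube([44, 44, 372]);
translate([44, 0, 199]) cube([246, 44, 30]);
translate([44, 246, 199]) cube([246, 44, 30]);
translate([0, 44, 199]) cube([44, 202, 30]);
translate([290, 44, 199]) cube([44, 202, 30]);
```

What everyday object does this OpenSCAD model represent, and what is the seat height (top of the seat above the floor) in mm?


A stool. The seat height is 410 mm.

A 334×290×38 slab at z = 372 on four corner posts — a stool. The seat top is 372 + 38 = 410 mm.


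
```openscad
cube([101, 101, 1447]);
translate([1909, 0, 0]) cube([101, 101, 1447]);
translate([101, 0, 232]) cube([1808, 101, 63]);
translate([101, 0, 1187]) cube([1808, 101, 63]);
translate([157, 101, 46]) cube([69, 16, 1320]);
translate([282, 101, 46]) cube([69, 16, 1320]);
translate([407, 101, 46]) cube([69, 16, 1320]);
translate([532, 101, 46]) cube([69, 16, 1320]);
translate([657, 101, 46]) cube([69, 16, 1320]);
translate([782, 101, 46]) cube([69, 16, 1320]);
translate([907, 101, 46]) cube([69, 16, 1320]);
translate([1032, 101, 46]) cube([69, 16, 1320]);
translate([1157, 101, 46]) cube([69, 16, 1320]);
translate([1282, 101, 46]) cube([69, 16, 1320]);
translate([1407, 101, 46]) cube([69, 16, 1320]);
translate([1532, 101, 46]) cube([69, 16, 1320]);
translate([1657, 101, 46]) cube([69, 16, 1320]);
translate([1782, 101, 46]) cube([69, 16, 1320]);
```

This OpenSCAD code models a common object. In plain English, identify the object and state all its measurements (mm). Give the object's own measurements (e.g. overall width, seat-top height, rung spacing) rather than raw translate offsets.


A fence section. Two 101×101 mm posts, 1447 mm tall, stand on the floor with a clear span of 1808 mm between their inner faces. Two horizontal rails of 101×63 mm section span the gap between the posts with their undersides at z = 232 mm and z = 1187 mm, flush with the posts' −y face. 14 pickets, each 69 mm wide, 16 mm thick and 1320 mm tall, are fixed to the +y face of the rails with their bottoms at z = 46 mm, spaced across the span with a 56 mm gap after the −x post and between neighbouring pickets, with 58 mm left before the +x post.


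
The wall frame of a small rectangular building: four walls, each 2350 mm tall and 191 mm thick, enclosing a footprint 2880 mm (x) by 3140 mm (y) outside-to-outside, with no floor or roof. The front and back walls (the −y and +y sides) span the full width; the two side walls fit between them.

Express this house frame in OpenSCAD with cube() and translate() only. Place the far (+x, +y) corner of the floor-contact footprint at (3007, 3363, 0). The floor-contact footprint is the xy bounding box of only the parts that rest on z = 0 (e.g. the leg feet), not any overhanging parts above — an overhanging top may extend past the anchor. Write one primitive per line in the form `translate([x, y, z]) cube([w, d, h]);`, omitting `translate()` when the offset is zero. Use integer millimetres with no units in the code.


translate([127, 223, 0]) cube([2880, 191, 2350]);
translate([127, 3172, 0]) cube([2880, 191, 2350]);
translate([127, 414, 0]) cube([191, 2758, 2350]);
translate([2816, 414, 0]) cube([191, 2758, 2350]);


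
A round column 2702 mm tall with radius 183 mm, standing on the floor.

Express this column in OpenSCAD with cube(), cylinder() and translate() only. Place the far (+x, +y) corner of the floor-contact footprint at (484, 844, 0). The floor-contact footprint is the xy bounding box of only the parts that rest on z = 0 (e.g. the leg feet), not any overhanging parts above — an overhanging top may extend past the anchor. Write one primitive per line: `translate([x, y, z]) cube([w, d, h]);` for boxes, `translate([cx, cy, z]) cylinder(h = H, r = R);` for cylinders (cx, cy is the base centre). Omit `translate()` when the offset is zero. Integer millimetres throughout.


translate([301, 661, 0]) cylinder(h = 2702, r = 183);


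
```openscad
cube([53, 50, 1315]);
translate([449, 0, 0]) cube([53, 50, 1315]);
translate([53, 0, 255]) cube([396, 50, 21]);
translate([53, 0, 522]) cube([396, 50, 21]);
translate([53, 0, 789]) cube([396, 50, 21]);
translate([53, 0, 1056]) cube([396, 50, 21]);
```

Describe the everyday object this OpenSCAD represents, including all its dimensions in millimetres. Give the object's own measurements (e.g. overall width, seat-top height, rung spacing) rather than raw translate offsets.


A straight ladder. Two 53×50 mm vertical rails, 1315 mm tall, stand 502 mm apart (outside-to-outside) with their front faces coplanar on the −y side. 4 rungs, each 50 mm deep and 21 mm tall, span between the inner faces of the rails, front faces flush with the rails. The lowest rung's underside is at z = 255 mm and rungs are spaced 267 mm apart (underside to underside).


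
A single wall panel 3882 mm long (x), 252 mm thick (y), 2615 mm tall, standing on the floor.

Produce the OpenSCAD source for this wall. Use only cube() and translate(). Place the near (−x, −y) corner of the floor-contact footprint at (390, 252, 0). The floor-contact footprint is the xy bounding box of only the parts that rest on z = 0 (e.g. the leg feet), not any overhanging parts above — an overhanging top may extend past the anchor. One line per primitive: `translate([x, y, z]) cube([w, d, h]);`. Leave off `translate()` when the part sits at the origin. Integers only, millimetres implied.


translate([390, 252, 0]) cube([3882, 252, 2615]);


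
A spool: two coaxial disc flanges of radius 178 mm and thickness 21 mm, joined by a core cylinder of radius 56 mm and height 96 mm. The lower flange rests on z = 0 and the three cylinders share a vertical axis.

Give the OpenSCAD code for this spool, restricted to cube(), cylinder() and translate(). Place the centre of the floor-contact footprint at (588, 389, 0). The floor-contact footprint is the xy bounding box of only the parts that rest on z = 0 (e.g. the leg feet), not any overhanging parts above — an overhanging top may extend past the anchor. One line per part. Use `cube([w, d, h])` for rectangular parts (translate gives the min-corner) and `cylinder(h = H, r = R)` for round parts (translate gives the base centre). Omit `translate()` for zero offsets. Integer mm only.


translate([588, 389, 0]) cylinder(h = 21, r = 178);
translate([588, 389, 21]) cylinder(h = 96, r = 56);
translate([588, 389, 117]) cylinder(h = 21, r = 178);


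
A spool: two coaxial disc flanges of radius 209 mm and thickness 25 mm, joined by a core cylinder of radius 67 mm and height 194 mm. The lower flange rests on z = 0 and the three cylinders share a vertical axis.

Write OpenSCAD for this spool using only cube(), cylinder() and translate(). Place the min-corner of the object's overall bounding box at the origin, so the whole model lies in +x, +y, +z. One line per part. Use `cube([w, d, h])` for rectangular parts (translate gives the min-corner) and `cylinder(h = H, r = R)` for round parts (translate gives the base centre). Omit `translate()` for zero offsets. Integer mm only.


translate([209, 209, 0]) cylinder(h = 25, r = 209);
translate([209, 209, 25]) cylinder(h = 194, r = 67);
translate([209, 209, 219]) cylinder(h = 25, r = 209);


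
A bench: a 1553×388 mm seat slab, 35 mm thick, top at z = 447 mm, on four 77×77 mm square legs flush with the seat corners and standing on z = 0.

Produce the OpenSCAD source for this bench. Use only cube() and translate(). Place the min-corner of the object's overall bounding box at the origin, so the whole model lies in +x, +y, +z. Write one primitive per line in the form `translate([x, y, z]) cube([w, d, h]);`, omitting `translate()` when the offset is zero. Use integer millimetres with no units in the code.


translate([0, 0, 412]) cube([1553, 388, 35]);
cube([77, 77, 412]);
translate([0, 311, 0]) cube([77, 77, 412]);
translate([1476, 0, 0]) cube([77, 77, 412]);
translate([1476, 311, 0]) cube([77, 77, 412]);


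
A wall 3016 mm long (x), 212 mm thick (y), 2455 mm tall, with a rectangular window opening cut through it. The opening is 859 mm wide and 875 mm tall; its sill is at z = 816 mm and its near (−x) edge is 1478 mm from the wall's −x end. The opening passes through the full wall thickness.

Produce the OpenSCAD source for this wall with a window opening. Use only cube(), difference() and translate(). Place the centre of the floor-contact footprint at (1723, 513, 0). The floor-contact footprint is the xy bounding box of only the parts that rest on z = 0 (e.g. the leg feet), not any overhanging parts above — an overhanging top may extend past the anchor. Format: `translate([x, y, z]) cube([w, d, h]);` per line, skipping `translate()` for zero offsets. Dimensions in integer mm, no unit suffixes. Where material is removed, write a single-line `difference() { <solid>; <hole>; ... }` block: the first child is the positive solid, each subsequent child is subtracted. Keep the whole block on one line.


difference() { translate([215, 407, 0]) cube([3016, 212, 2455]); translate([1693, 407, 816]) cube([859, 212, 875]); }


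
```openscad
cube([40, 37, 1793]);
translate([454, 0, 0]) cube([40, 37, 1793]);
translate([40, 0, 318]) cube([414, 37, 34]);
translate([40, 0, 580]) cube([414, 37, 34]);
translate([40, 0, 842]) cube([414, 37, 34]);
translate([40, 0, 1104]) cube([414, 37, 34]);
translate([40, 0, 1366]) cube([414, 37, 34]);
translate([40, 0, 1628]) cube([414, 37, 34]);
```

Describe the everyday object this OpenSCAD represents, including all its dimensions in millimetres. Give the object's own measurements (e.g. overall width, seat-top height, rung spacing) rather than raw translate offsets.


A straight ladder. Two 40×37 mm vertical rails, 1793 mm tall, stand 494 mm apart (outside-to-outside) with their front faces coplanar on the −y side. 6 rungs, each 37 mm deep and 34 mm tall, span between the inner faces of the rails, front faces flush with the rails. The lowest rung's underside is at z = 318 mm and rungs are spaced 262 mm apart (underside to underside).


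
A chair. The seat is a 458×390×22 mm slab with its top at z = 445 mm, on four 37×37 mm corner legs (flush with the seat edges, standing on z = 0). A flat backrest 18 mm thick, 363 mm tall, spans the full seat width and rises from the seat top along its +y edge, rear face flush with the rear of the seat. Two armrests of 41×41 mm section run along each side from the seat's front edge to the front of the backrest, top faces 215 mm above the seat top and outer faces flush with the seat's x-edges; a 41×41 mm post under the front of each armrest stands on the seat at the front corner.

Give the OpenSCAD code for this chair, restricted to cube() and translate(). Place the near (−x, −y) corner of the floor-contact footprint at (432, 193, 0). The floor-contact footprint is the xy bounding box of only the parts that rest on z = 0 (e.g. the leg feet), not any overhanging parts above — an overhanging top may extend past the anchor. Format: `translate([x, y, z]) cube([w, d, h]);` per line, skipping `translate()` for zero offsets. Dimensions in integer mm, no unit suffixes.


translate([432, 193, 423]) cube([458, 390, 22]);
translate([432, 193, 0]) cube([37, 37, 423]);
translate([853, 193, 0]) cube([37, 37, 423]);
translate([432, 546, 0]) cube([37, 37, 423]);
translate([853, 546, 0]) cube([37, 37, 423]);
translate([432, 565, 445]) cube([458, 18, 363]);
translate([432, 193, 619]) cube([41, 372, 41]);
translate([849, 193, 619]) cube([41, 372, 41]);
translate([432, 193, 445]) cube([41, 41, 174]);
translate([849, 193, 445]) cube([41, 41, 174]);


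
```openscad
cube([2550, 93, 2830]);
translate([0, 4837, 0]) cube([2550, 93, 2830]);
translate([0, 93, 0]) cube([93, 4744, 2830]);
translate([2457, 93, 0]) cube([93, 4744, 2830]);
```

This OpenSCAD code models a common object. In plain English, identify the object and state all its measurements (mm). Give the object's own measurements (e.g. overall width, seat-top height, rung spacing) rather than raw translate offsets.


The wall frame of a small rectangular building: four walls, each 2830 mm tall and 93 mm thick, enclosing a footprint 2550 mm (x) by 4930 mm (y) outside-to-outside, with no floor or roof. The front and back walls (the −y and +y sides) span the full width; the two side walls fit between them.


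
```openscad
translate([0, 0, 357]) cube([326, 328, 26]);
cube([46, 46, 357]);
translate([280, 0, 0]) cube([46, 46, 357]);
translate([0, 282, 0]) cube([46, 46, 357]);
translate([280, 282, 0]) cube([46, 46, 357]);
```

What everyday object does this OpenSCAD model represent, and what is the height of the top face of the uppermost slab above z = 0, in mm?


A stool. The seat height is 383 mm.

A 326×328×26 slab at z = 357 on four corner posts — a stool. The seat top is 357 + 26 = 383 mm.
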